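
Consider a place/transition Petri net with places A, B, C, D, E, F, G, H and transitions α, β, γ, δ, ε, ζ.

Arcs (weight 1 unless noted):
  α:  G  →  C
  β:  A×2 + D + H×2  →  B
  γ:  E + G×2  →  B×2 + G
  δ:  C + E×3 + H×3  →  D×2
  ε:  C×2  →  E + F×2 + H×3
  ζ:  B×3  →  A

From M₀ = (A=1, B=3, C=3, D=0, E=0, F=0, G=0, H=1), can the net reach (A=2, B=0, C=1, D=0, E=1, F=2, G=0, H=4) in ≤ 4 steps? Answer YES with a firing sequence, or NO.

step 1: fire ε:  (A=1, B=3, C=3, D=0, E=0, F=0, G=0, H=1) → (A=1, B=3, C=1, D=0, E=1, F=2, G=0, H=4)
step 2: fire ζ:  (A=1, B=3, C=1, D=0, E=1, F=2, G=0, H=4) → (A=2, B=0, C=1, D=0, E=1, F=2, G=0, H=4)

YES — reachable via ⟨ε, ζ⟩ (2 firings)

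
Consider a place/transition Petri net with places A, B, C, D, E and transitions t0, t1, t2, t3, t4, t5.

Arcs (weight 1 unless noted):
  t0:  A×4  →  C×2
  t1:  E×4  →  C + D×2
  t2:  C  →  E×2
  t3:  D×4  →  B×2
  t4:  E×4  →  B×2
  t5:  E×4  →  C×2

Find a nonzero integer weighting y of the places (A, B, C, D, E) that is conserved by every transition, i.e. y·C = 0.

Incidence matrix C (rows=places, cols=transitions):
       t0   t1   t2   t3   t4   t5
    A  -4    0    0    0    0    0
    B   0    0    0    2    2    0
    C   2    1   -1    0    0    2
    D   0    2    0   -4    0    0
    E   0   -4    2    0   -4   -4

Candidate y = [1, 2, 2, 1, 1]; check y·C column-wise:
  col t0: 1·-4 + 2·0 + 2·2 + 1·0 + 1·0 = 0
  col t1: 1·0 + 2·0 + 2·1 + 1·2 + 1·-4 = 0
  col t2: 1·0 + 2·0 + 2·-1 + 1·0 + 1·2 = 0
  col t3: 1·0 + 2·2 + 2·0 + 1·-4 + 1·0 = 0
  col t4: 1·0 + 2·2 + 2·0 + 1·0 + 1·-4 = 0
  col t5: 1·0 + 2·0 + 2·2 + 1·0 + 1·-4 = 0

y = (A:1, B:2, C:2, D:1, E:1)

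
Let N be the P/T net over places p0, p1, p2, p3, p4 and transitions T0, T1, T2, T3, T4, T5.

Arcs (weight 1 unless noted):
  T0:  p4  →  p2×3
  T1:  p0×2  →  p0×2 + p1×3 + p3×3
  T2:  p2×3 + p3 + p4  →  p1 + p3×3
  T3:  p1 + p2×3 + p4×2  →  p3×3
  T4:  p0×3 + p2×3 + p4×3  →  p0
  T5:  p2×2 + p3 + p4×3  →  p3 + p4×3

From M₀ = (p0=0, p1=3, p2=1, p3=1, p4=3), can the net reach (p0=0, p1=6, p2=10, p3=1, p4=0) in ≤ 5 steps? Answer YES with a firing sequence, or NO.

NO — not reachable within 5 firings

depth 0: 1 marking
depth 1: 2 markings reached so far
depth 2: 5 markings reached so far
depth 3: 7 markings reached so far
depth 4: 7 markings reached so far
(frontier empty at depth 4; search complete)
target is not among the 7 markings reachable within 5 steps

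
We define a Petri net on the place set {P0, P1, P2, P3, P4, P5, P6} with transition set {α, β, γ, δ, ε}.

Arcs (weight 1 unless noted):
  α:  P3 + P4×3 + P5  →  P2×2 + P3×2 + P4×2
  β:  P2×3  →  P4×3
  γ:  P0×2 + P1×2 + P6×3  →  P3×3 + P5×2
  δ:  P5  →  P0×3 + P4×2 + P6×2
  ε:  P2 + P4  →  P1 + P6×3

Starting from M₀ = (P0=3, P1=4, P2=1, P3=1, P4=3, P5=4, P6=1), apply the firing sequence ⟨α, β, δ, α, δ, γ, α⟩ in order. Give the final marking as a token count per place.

(P0=7, P1=2, P2=4, P3=7, P4=7, P5=1, P6=2)

step 1: fire α:  (P0=3, P1=4, P2=1, P3=1, P4=3, P5=4, P6=1) → (P0=3, P1=4, P2=3, P3=2, P4=2, P5=3, P6=1)
step 2: fire β:  (P0=3, P1=4, P2=3, P3=2, P4=2, P5=3, P6=1) → (P0=3, P1=4, P2=0, P3=2, P4=5, P5=3, P6=1)
step 3: fire δ:  (P0=3, P1=4, P2=0, P3=2, P4=5, P5=3, P6=1) → (P0=6, P1=4, P2=0, P3=2, P4=7, P5=2, P6=3)
step 4: fire α:  (P0=6, P1=4, P2=0, P3=2, P4=7, P5=2, P6=3) → (P0=6, P1=4, P2=2, P3=3, P4=6, P5=1, P6=3)
step 5: fire δ:  (P0=6, P1=4, P2=2, P3=3, P4=6, P5=1, P6=3) → (P0=9, P1=4, P2=2, P3=3, P4=8, P5=0, P6=5)
step 6: fire γ:  (P0=9, P1=4, P2=2, P3=3, P4=8, P5=0, P6=5) → (P0=7, P1=2, P2=2, P3=6, P4=8, P5=2, P6=2)
step 7: fire α:  (P0=7, P1=2, P2=2, P3=6, P4=8, P5=2, P6=2) → (P0=7, P1=2, P2=4, P3=7, P4=7, P5=1, P6=2)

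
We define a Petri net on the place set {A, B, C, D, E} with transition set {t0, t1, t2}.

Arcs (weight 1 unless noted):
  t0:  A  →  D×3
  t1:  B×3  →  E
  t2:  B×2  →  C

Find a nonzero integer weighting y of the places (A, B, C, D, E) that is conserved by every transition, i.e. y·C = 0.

Incidence matrix C (rows=places, cols=transitions):
       t0   t1   t2
    A  -1    0    0
    B   0   -3   -2
    C   0    0    1
    D   3    0    0
    E   0    1    0

Candidate y = [3, 0, 0, 1, 0]; check y·C column-wise:
  col t0: 3·-1 + 1·3 = 0
  col t1: 3·0 + 0·-3 + 1·0 + 0·1 = 0
  col t2: 3·0 + 0·-2 + 0·1 + 1·0 = 0

y = (A:3, B:0, C:0, D:1, E:0)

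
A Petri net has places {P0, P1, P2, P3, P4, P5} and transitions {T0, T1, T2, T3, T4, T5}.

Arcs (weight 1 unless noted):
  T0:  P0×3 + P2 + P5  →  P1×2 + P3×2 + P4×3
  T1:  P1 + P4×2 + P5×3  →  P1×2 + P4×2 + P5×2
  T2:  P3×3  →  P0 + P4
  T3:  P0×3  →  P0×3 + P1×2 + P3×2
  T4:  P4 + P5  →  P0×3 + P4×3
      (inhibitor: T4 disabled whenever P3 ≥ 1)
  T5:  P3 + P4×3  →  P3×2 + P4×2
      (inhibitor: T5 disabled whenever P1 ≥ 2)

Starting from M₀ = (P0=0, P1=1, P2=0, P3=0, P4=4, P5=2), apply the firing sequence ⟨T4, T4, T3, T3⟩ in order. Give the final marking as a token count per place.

(P0=6, P1=5, P2=0, P3=4, P4=8, P5=0)

step 1: fire T4:  (P0=0, P1=1, P2=0, P3=0, P4=4, P5=2) → (P0=3, P1=1, P2=0, P3=0, P4=6, P5=1)
step 2: fire T4:  (P0=3, P1=1, P2=0, P3=0, P4=6, P5=1) → (P0=6, P1=1, P2=0, P3=0, P4=8, P5=0)
step 3: fire T3:  (P0=6, P1=1, P2=0, P3=0, P4=8, P5=0) → (P0=6, P1=3, P2=0, P3=2, P4=8, P5=0)
step 4: fire T3:  (P0=6, P1=3, P2=0, P3=2, P4=8, P5=0) → (P0=6, P1=5, P2=0, P3=4, P4=8, P5=0)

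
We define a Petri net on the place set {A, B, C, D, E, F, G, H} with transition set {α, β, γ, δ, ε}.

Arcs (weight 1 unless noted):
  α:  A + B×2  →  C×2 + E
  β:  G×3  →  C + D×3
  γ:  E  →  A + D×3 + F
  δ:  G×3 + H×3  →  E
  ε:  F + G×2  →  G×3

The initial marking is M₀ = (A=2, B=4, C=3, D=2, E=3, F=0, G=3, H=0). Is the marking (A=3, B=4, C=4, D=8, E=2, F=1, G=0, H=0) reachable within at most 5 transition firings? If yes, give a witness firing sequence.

YES — reachable via ⟨β, γ⟩ (2 firings)

step 1: fire β:  (A=2, B=4, C=3, D=2, E=3, F=0, G=3, H=0) → (A=2, B=4, C=4, D=5, E=3, F=0, G=0, H=0)
step 2: fire γ:  (A=2, B=4, C=4, D=5, E=3, F=0, G=0, H=0) → (A=3, B=4, C=4, D=8, E=2, F=1, G=0, H=0)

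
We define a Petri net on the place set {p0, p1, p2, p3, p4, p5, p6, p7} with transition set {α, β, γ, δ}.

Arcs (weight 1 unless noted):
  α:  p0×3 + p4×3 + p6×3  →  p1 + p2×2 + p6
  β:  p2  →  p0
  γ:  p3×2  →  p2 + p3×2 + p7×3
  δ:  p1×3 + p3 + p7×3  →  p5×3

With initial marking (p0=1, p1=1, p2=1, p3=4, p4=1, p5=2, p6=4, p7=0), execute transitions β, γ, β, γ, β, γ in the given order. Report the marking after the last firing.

step 1: fire β:  (p0=1, p1=1, p2=1, p3=4, p4=1, p5=2, p6=4, p7=0) → (p0=2, p1=1, p2=0, p3=4, p4=1, p5=2, p6=4, p7=0)
step 2: fire γ:  (p0=2, p1=1, p2=0, p3=4, p4=1, p5=2, p6=4, p7=0) → (p0=2, p1=1, p2=1, p3=4, p4=1, p5=2, p6=4, p7=3)
step 3: fire β:  (p0=2, p1=1, p2=1, p3=4, p4=1, p5=2, p6=4, p7=3) → (p0=3, p1=1, p2=0, p3=4, p4=1, p5=2, p6=4, p7=3)
step 4: fire γ:  (p0=3, p1=1, p2=0, p3=4, p4=1, p5=2, p6=4, p7=3) → (p0=3, p1=1, p2=1, p3=4, p4=1, p5=2, p6=4, p7=6)
step 5: fire β:  (p0=3, p1=1, p2=1, p3=4, p4=1, p5=2, p6=4, p7=6) → (p0=4, p1=1, p2=0, p3=4, p4=1, p5=2, p6=4, p7=6)
step 6: fire γ:  (p0=4, p1=1, p2=0, p3=4, p4=1, p5=2, p6=4, p7=6) → (p0=4, p1=1, p2=1, p3=4, p4=1, p5=2, p6=4, p7=9)

(p0=4, p1=1, p2=1, p3=4, p4=1, p5=2, p6=4, p7=9)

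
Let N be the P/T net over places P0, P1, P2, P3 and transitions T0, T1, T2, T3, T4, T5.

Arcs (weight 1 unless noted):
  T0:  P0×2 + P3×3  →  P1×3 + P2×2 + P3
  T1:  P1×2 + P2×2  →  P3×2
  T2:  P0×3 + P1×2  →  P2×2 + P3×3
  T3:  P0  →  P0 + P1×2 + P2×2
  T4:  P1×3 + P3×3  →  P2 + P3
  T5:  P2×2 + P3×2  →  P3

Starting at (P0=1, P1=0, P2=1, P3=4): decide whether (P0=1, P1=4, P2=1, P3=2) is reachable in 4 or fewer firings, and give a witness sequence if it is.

step 1: fire T3:  (P0=1, P1=0, P2=1, P3=4) → (P0=1, P1=2, P2=3, P3=4)
step 2: fire T3:  (P0=1, P1=2, P2=3, P3=4) → (P0=1, P1=4, P2=5, P3=4)
step 3: fire T5:  (P0=1, P1=4, P2=5, P3=4) → (P0=1, P1=4, P2=3, P3=3)
step 4: fire T5:  (P0=1, P1=4, P2=3, P3=3) → (P0=1, P1=4, P2=1, P3=2)

YES — reachable via ⟨T3, T3, T5, T5⟩ (4 firings)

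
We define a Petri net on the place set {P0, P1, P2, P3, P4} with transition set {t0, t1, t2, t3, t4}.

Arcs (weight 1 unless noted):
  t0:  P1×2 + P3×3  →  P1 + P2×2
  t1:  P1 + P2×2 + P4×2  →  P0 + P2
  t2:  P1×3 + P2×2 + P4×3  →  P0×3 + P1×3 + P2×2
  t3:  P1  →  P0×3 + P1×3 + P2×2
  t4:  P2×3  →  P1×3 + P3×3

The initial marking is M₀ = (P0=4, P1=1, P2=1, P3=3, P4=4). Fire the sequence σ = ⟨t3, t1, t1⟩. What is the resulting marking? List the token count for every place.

(P0=9, P1=1, P2=1, P3=3, P4=0)

step 1: fire t3:  (P0=4, P1=1, P2=1, P3=3, P4=4) → (P0=7, P1=3, P2=3, P3=3, P4=4)
step 2: fire t1:  (P0=7, P1=3, P2=3, P3=3, P4=4) → (P0=8, P1=2, P2=2, P3=3, P4=2)
step 3: fire t1:  (P0=8, P1=2, P2=2, P3=3, P4=2) → (P0=9, P1=1, P2=1, P3=3, P4=0)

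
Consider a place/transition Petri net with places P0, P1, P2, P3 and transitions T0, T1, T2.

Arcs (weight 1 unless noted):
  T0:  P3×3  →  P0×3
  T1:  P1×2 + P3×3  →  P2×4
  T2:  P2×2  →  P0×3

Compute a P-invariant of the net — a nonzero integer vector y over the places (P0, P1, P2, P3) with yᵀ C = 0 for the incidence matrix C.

Incidence matrix C (rows=places, cols=transitions):
       T0   T1   T2
   P0   3    0    3
   P1   0   -2    0
   P2   0    4   -2
   P3  -3   -3    0

Candidate y = [2, 3, 3, 2]; check y·C column-wise:
  col T0: 2·3 + 3·0 + 3·0 + 2·-3 = 0
  col T1: 2·0 + 3·-2 + 3·4 + 2·-3 = 0
  col T2: 2·3 + 3·0 + 3·-2 + 2·0 = 0

y = (P0:2, P1:3, P2:3, P3:2)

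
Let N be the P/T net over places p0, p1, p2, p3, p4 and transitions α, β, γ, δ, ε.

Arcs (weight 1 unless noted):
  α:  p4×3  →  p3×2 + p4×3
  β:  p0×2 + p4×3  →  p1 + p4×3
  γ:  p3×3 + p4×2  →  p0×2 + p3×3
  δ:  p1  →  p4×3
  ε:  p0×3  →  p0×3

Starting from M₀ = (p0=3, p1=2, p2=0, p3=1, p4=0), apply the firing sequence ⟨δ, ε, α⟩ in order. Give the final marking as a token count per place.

(p0=3, p1=1, p2=0, p3=3, p4=3)

step 1: fire δ:  (p0=3, p1=2, p2=0, p3=1, p4=0) → (p0=3, p1=1, p2=0, p3=1, p4=3)
step 2: fire ε:  (p0=3, p1=1, p2=0, p3=1, p4=3) → (p0=3, p1=1, p2=0, p3=1, p4=3)
step 3: fire α:  (p0=3, p1=1, p2=0, p3=1, p4=3) → (p0=3, p1=1, p2=0, p3=3, p4=3)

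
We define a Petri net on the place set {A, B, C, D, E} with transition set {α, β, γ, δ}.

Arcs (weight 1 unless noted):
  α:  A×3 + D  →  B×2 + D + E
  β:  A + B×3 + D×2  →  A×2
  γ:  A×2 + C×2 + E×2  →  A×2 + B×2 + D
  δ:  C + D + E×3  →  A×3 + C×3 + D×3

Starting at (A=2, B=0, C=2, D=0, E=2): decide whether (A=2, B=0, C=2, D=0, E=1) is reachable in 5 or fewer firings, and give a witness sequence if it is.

NO — not reachable within 5 firings

depth 0: 1 marking
depth 1: 2 markings reached so far
depth 2: 2 markings reached so far
(frontier empty at depth 2; search complete)
target is not among the 2 markings reachable within 5 steps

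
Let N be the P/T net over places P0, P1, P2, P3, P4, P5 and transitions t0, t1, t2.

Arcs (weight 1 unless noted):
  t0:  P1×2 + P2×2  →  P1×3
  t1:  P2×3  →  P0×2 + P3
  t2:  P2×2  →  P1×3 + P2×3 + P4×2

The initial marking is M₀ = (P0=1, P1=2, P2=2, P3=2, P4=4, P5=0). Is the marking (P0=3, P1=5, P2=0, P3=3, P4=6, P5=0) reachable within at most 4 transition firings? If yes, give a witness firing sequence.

YES — reachable via ⟨t2, t1⟩ (2 firings)

step 1: fire t2:  (P0=1, P1=2, P2=2, P3=2, P4=4, P5=0) → (P0=1, P1=5, P2=3, P3=2, P4=6, P5=0)
step 2: fire t1:  (P0=1, P1=5, P2=3, P3=2, P4=6, P5=0) → (P0=3, P1=5, P2=0, P3=3, P4=6, P5=0)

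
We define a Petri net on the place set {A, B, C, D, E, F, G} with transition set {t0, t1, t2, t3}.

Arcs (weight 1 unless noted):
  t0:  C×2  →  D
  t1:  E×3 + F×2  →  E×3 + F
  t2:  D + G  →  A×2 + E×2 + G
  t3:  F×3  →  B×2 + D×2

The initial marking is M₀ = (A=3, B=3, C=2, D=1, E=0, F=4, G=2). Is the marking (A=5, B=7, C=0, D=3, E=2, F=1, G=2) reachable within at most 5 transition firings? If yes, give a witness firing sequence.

depth 0: 1 marking
depth 1: 4 markings reached so far
depth 2: 7 markings reached so far
depth 3: 10 markings reached so far
depth 4: 13 markings reached so far
depth 5: 16 markings reached so far
target is not among the 16 markings reachable within 5 steps

NO — not reachable within 5 firings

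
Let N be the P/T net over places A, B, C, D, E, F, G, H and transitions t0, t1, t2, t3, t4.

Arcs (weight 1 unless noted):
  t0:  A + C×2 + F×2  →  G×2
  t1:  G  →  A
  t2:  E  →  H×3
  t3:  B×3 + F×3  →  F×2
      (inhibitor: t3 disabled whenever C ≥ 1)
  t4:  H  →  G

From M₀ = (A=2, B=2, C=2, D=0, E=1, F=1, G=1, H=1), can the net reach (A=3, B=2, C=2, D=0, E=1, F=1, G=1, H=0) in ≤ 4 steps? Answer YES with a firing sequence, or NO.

step 1: fire t1:  (A=2, B=2, C=2, D=0, E=1, F=1, G=1, H=1) → (A=3, B=2, C=2, D=0, E=1, F=1, G=0, H=1)
step 2: fire t4:  (A=3, B=2, C=2, D=0, E=1, F=1, G=0, H=1) → (A=3, B=2, C=2, D=0, E=1, F=1, G=1, H=0)

YES — reachable via ⟨t1, t4⟩ (2 firings)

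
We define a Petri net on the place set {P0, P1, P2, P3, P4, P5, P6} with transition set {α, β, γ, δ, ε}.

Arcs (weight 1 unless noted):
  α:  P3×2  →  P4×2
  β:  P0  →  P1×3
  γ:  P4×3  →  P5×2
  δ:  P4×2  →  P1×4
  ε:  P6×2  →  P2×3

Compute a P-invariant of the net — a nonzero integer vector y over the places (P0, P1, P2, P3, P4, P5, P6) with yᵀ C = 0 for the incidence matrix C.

y = (P0:3, P1:1, P2:0, P3:2, P4:2, P5:3, P6:0)

Incidence matrix C (rows=places, cols=transitions):
        α    β    γ    δ    ε
   P0   0   -1    0    0    0
   P1   0    3    0    4    0
   P2   0    0    0    0    3
   P3  -2    0    0    0    0
   P4   2    0   -3   -2    0
   P5   0    0    2    0    0
   P6   0    0    0    0   -2

Candidate y = [3, 1, 0, 2, 2, 3, 0]; check y·C column-wise:
  col α: 3·0 + 1·0 + 2·-2 + 2·2 + 3·0 = 0
  col β: 3·-1 + 1·3 + 2·0 + 2·0 + 3·0 = 0
  col γ: 3·0 + 1·0 + 2·0 + 2·-3 + 3·2 = 0
  col δ: 3·0 + 1·4 + 2·0 + 2·-2 + 3·0 = 0
  col ε: 3·0 + 1·0 + 0·3 + 2·0 + 2·0 + 3·0 + 0·-2 = 0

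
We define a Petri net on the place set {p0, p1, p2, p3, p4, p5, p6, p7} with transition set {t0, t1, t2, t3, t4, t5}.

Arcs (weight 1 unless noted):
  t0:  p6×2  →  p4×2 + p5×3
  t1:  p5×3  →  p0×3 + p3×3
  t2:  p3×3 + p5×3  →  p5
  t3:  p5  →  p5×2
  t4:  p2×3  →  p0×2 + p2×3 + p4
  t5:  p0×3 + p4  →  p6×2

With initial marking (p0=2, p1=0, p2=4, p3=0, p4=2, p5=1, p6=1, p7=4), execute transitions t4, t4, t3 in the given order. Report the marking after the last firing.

(p0=6, p1=0, p2=4, p3=0, p4=4, p5=2, p6=1, p7=4)

step 1: fire t4:  (p0=2, p1=0, p2=4, p3=0, p4=2, p5=1, p6=1, p7=4) → (p0=4, p1=0, p2=4, p3=0, p4=3, p5=1, p6=1, p7=4)
step 2: fire t4:  (p0=4, p1=0, p2=4, p3=0, p4=3, p5=1, p6=1, p7=4) → (p0=6, p1=0, p2=4, p3=0, p4=4, p5=1, p6=1, p7=4)
step 3: fire t3:  (p0=6, p1=0, p2=4, p3=0, p4=4, p5=1, p6=1, p7=4) → (p0=6, p1=0, p2=4, p3=0, p4=4, p5=2, p6=1, p7=4)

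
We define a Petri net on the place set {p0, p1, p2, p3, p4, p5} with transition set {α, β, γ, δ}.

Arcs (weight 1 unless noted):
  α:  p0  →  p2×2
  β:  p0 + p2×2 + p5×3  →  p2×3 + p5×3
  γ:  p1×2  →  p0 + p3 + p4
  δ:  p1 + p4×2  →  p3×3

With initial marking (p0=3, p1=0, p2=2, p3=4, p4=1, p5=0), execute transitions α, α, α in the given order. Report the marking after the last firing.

(p0=0, p1=0, p2=8, p3=4, p4=1, p5=0)

step 1: fire α:  (p0=3, p1=0, p2=2, p3=4, p4=1, p5=0) → (p0=2, p1=0, p2=4, p3=4, p4=1, p5=0)
step 2: fire α:  (p0=2, p1=0, p2=4, p3=4, p4=1, p5=0) → (p0=1, p1=0, p2=6, p3=4, p4=1, p5=0)
step 3: fire α:  (p0=1, p1=0, p2=6, p3=4, p4=1, p5=0) → (p0=0, p1=0, p2=8, p3=4, p4=1, p5=0)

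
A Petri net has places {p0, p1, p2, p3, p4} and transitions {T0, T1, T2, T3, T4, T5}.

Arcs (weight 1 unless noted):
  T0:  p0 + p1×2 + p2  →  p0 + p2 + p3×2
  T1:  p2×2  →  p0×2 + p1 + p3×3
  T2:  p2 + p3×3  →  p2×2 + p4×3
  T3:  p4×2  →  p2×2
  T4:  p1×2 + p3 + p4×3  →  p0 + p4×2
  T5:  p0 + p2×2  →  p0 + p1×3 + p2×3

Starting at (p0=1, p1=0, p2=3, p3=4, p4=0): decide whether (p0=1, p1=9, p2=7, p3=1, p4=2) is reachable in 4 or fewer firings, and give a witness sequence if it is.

depth 0: 1 marking
depth 1: 4 markings reached so far
depth 2: 10 markings reached so far
depth 3: 23 markings reached so far
depth 4: 48 markings reached so far
target is not among the 48 markings reachable within 4 steps

NO — not reachable within 4 firings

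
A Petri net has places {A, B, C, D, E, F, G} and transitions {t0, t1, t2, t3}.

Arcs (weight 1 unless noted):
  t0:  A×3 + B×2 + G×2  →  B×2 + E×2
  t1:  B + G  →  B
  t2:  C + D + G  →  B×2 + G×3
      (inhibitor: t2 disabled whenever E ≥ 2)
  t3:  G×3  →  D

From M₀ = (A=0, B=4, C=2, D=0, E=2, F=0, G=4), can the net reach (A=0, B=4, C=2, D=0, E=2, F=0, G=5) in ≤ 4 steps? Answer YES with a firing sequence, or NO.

depth 0: 1 marking
depth 1: 3 markings reached so far
depth 2: 5 markings reached so far
depth 3: 6 markings reached so far
depth 4: 7 markings reached so far
target is not among the 7 markings reachable within 4 steps

NO — not reachable within 4 firings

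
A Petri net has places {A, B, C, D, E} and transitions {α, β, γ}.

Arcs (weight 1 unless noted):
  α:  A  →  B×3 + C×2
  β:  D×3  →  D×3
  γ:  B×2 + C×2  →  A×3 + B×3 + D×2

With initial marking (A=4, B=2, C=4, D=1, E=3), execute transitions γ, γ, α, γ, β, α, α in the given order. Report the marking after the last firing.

step 1: fire γ:  (A=4, B=2, C=4, D=1, E=3) → (A=7, B=3, C=2, D=3, E=3)
step 2: fire γ:  (A=7, B=3, C=2, D=3, E=3) → (A=10, B=4, C=0, D=5, E=3)
step 3: fire α:  (A=10, B=4, C=0, D=5, E=3) → (A=9, B=7, C=2, D=5, E=3)
step 4: fire γ:  (A=9, B=7, C=2, D=5, E=3) → (A=12, B=8, C=0, D=7, E=3)
step 5: fire β:  (A=12, B=8, C=0, D=7, E=3) → (A=12, B=8, C=0, D=7, E=3)
step 6: fire α:  (A=12, B=8, C=0, D=7, E=3) → (A=11, B=11, C=2, D=7, E=3)
step 7: fire α:  (A=11, B=11, C=2, D=7, E=3) → (A=10, B=14, C=4, D=7, E=3)

(A=10, B=14, C=4, D=7, E=3)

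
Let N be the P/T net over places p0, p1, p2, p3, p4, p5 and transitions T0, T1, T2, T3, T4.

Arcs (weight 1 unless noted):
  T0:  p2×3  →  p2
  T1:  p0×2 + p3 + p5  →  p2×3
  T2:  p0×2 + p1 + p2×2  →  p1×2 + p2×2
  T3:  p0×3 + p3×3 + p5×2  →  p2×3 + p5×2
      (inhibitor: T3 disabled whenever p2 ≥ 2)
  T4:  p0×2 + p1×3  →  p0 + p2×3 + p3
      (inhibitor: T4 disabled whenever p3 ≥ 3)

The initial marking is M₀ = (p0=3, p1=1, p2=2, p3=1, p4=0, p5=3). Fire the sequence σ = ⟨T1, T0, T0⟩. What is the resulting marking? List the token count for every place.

(p0=1, p1=1, p2=1, p3=0, p4=0, p5=2)

step 1: fire T1:  (p0=3, p1=1, p2=2, p3=1, p4=0, p5=3) → (p0=1, p1=1, p2=5, p3=0, p4=0, p5=2)
step 2: fire T0:  (p0=1, p1=1, p2=5, p3=0, p4=0, p5=2) → (p0=1, p1=1, p2=3, p3=0, p4=0, p5=2)
step 3: fire T0:  (p0=1, p1=1, p2=3, p3=0, p4=0, p5=2) → (p0=1, p1=1, p2=1, p3=0, p4=0, p5=2)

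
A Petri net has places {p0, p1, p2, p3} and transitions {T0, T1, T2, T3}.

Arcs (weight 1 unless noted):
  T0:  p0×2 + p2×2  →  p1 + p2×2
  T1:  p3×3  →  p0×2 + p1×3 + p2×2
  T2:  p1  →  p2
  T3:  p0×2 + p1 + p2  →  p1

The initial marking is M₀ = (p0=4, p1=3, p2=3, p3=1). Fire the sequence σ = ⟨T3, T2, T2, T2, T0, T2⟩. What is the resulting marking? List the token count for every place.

(p0=0, p1=0, p2=6, p3=1)

step 1: fire T3:  (p0=4, p1=3, p2=3, p3=1) → (p0=2, p1=3, p2=2, p3=1)
step 2: fire T2:  (p0=2, p1=3, p2=2, p3=1) → (p0=2, p1=2, p2=3, p3=1)
step 3: fire T2:  (p0=2, p1=2, p2=3, p3=1) → (p0=2, p1=1, p2=4, p3=1)
step 4: fire T2:  (p0=2, p1=1, p2=4, p3=1) → (p0=2, p1=0, p2=5, p3=1)
step 5: fire T0:  (p0=2, p1=0, p2=5, p3=1) → (p0=0, p1=1, p2=5, p3=1)
step 6: fire T2:  (p0=0, p1=1, p2=5, p3=1) → (p0=0, p1=0, p2=6, p3=1)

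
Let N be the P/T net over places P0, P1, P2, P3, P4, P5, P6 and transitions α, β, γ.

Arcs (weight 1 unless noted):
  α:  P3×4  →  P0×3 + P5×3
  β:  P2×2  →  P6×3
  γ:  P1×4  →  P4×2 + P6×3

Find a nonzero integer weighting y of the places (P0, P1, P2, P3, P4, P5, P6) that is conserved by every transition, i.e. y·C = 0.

Incidence matrix C (rows=places, cols=transitions):
        α    β    γ
   P0   3    0    0
   P1   0    0   -4
   P2   0   -2    0
   P3  -4    0    0
   P4   0    0    2
   P5   3    0    0
   P6   0    3    3

Candidate y = [4, 0, 0, 3, 0, 0, 0]; check y·C column-wise:
  col α: 4·3 + 3·-4 + 0·3 = 0
  col β: 4·0 + 0·-2 + 3·0 + 0·3 = 0
  col γ: 4·0 + 0·-4 + 3·0 + 0·2 + 0·3 = 0

y = (P0:4, P1:0, P2:0, P3:3, P4:0, P5:0, P6:0)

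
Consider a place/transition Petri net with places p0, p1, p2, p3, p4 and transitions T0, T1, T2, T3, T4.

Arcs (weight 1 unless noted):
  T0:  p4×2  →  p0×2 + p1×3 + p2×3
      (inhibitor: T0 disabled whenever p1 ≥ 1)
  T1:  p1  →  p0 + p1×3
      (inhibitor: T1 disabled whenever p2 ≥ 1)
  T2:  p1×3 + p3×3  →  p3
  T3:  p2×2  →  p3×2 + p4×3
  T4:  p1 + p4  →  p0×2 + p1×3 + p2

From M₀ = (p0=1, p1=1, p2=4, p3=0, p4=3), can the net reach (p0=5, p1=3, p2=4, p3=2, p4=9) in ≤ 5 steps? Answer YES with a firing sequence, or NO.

NO — not reachable within 5 firings

depth 0: 1 marking
depth 1: 3 markings reached so far
depth 2: 6 markings reached so far
depth 3: 10 markings reached so far
depth 4: 16 markings reached so far
depth 5: 27 markings reached so far
target is not among the 27 markings reachable within 5 steps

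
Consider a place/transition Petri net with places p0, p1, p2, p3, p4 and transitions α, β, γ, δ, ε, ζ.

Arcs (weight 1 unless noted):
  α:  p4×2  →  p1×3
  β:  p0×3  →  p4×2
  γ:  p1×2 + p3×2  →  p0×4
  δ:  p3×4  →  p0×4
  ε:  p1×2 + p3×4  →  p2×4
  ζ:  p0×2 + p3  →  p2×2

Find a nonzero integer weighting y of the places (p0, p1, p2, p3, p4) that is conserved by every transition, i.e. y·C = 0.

Incidence matrix C (rows=places, cols=transitions):
        α    β    γ    δ    ε    ζ
   p0   0   -3    4    4    0   -2
   p1   3    0   -2    0   -2    0
   p2   0    0    0    0    4    2
   p3   0    0   -2   -4   -4   -1
   p4  -2    2    0    0    0    0

Candidate y = [2, 2, 3, 2, 3]; check y·C column-wise:
  col α: 2·0 + 2·3 + 3·0 + 2·0 + 3·-2 = 0
  col β: 2·-3 + 2·0 + 3·0 + 2·0 + 3·2 = 0
  col γ: 2·4 + 2·-2 + 3·0 + 2·-2 + 3·0 = 0
  col δ: 2·4 + 2·0 + 3·0 + 2·-4 + 3·0 = 0
  col ε: 2·0 + 2·-2 + 3·4 + 2·-4 + 3·0 = 0
  col ζ: 2·-2 + 2·0 + 3·2 + 2·-1 + 3·0 = 0

y = (p0:2, p1:2, p2:3, p3:2, p4:3)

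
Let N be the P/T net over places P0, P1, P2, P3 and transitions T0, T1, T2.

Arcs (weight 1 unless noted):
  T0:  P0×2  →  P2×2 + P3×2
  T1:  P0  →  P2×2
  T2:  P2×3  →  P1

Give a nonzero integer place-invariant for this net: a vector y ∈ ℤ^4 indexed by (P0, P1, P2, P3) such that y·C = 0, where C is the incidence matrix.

Incidence matrix C (rows=places, cols=transitions):
       T0   T1   T2
   P0  -2   -1    0
   P1   0    0    1
   P2   2    2   -3
   P3   2    0    0

Candidate y = [2, 3, 1, 1]; check y·C column-wise:
  col T0: 2·-2 + 3·0 + 1·2 + 1·2 = 0
  col T1: 2·-1 + 3·0 + 1·2 + 1·0 = 0
  col T2: 2·0 + 3·1 + 1·-3 + 1·0 = 0

y = (P0:2, P1:3, P2:1, P3:1)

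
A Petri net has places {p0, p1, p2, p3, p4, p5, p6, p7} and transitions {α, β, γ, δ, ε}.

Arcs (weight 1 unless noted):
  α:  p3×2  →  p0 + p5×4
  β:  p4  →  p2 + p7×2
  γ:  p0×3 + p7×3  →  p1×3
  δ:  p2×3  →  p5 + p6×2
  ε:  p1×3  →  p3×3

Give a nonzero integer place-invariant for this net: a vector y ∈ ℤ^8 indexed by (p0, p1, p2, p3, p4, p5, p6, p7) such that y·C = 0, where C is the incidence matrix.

Incidence matrix C (rows=places, cols=transitions):
        α    β    γ    δ    ε
   p0   1    0   -3    0    0
   p1   0    0    3    0   -3
   p2   0    1    0   -3    0
   p3  -2    0    0    0    3
   p4   0   -1    0    0    0
   p5   4    0    0    1    0
   p6   0    0    0    2    0
   p7   0    2   -3    0    0

Candidate y = [12, 12, 1, 12, 1, 3, 0, 0]; check y·C column-wise:
  col α: 12·1 + 12·0 + 1·0 + 12·-2 + 1·0 + 3·4 = 0
  col β: 12·0 + 12·0 + 1·1 + 12·0 + 1·-1 + 3·0 + 0·2 = 0
  col γ: 12·-3 + 12·3 + 1·0 + 12·0 + 1·0 + 3·0 + 0·-3 = 0
  col δ: 12·0 + 12·0 + 1·-3 + 12·0 + 1·0 + 3·1 + 0·2 = 0
  col ε: 12·0 + 12·-3 + 1·0 + 12·3 + 1·0 + 3·0 = 0

y = (p0:12, p1:12, p2:1, p3:12, p4:1, p5:3, p6:0, p7:0)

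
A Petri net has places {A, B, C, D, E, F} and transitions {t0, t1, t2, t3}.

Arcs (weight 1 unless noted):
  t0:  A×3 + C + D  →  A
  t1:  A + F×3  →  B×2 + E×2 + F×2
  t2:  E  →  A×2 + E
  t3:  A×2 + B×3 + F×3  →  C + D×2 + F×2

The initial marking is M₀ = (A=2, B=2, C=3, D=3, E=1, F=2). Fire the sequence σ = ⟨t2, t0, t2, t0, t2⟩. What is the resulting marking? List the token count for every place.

step 1: fire t2:  (A=2, B=2, C=3, D=3, E=1, F=2) → (A=4, B=2, C=3, D=3, E=1, F=2)
step 2: fire t0:  (A=4, B=2, C=3, D=3, E=1, F=2) → (A=2, B=2, C=2, D=2, E=1, F=2)
step 3: fire t2:  (A=2, B=2, C=2, D=2, E=1, F=2) → (A=4, B=2, C=2, D=2, E=1, F=2)
step 4: fire t0:  (A=4, B=2, C=2, D=2, E=1, F=2) → (A=2, B=2, C=1, D=1, E=1, F=2)
step 5: fire t2:  (A=2, B=2, C=1, D=1, E=1, F=2) → (A=4, B=2, C=1, D=1, E=1, F=2)

(A=4, B=2, C=1, D=1, E=1, F=2)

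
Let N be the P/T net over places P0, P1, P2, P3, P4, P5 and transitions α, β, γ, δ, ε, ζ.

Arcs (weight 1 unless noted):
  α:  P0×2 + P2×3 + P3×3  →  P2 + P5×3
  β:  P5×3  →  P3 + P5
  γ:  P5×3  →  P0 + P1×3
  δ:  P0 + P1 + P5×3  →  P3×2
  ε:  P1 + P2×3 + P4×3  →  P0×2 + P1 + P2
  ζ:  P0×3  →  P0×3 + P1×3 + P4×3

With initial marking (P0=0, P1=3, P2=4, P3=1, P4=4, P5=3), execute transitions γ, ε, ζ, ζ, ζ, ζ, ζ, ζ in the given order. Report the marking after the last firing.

(P0=3, P1=24, P2=2, P3=1, P4=19, P5=0)

step 1: fire γ:  (P0=0, P1=3, P2=4, P3=1, P4=4, P5=3) → (P0=1, P1=6, P2=4, P3=1, P4=4, P5=0)
step 2: fire ε:  (P0=1, P1=6, P2=4, P3=1, P4=4, P5=0) → (P0=3, P1=6, P2=2, P3=1, P4=1, P5=0)
step 3: fire ζ:  (P0=3, P1=6, P2=2, P3=1, P4=1, P5=0) → (P0=3, P1=9, P2=2, P3=1, P4=4, P5=0)
step 4: fire ζ:  (P0=3, P1=9, P2=2, P3=1, P4=4, P5=0) → (P0=3, P1=12, P2=2, P3=1, P4=7, P5=0)
step 5: fire ζ:  (P0=3, P1=12, P2=2, P3=1, P4=7, P5=0) → (P0=3, P1=15, P2=2, P3=1, P4=10, P5=0)
step 6: fire ζ:  (P0=3, P1=15, P2=2, P3=1, P4=10, P5=0) → (P0=3, P1=18, P2=2, P3=1, P4=13, P5=0)
step 7: fire ζ:  (P0=3, P1=18, P2=2, P3=1, P4=13, P5=0) → (P0=3, P1=21, P2=2, P3=1, P4=16, P5=0)
step 8: fire ζ:  (P0=3, P1=21, P2=2, P3=1, P4=16, P5=0) → (P0=3, P1=24, P2=2, P3=1, P4=19, P5=0)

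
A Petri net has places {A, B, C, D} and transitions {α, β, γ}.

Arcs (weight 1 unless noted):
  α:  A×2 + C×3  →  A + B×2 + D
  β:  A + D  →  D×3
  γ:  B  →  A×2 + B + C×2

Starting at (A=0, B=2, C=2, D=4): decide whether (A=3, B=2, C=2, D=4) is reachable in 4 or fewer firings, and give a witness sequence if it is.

depth 0: 1 marking
depth 1: 2 markings reached so far
depth 2: 5 markings reached so far
depth 3: 10 markings reached so far
depth 4: 16 markings reached so far
target is not among the 16 markings reachable within 4 steps

NO — not reachable within 4 firings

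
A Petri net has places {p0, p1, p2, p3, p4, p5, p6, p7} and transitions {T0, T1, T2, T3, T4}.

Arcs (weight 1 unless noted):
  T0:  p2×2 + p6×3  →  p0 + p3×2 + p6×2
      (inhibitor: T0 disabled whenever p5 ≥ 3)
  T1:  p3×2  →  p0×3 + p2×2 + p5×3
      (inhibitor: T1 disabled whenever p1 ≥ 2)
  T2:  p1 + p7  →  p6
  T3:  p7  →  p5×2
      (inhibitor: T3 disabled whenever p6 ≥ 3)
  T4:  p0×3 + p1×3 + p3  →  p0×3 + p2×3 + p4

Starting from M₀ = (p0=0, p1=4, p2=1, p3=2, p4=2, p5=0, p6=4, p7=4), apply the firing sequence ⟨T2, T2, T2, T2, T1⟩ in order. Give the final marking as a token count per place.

(p0=3, p1=0, p2=3, p3=0, p4=2, p5=3, p6=8, p7=0)

step 1: fire T2:  (p0=0, p1=4, p2=1, p3=2, p4=2, p5=0, p6=4, p7=4) → (p0=0, p1=3, p2=1, p3=2, p4=2, p5=0, p6=5, p7=3)
step 2: fire T2:  (p0=0, p1=3, p2=1, p3=2, p4=2, p5=0, p6=5, p7=3) → (p0=0, p1=2, p2=1, p3=2, p4=2, p5=0, p6=6, p7=2)
step 3: fire T2:  (p0=0, p1=2, p2=1, p3=2, p4=2, p5=0, p6=6, p7=2) → (p0=0, p1=1, p2=1, p3=2, p4=2, p5=0, p6=7, p7=1)
step 4: fire T2:  (p0=0, p1=1, p2=1, p3=2, p4=2, p5=0, p6=7, p7=1) → (p0=0, p1=0, p2=1, p3=2, p4=2, p5=0, p6=8, p7=0)
step 5: fire T1:  (p0=0, p1=0, p2=1, p3=2, p4=2, p5=0, p6=8, p7=0) → (p0=3, p1=0, p2=3, p3=0, p4=2, p5=3, p6=8, p7=0)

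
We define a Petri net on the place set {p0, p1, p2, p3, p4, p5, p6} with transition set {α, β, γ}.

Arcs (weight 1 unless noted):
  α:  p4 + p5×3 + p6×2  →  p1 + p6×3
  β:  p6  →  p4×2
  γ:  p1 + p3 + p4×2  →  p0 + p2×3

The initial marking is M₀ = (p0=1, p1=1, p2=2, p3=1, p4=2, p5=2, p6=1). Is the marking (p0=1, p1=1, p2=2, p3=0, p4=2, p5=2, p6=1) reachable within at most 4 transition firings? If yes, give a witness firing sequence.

NO — not reachable within 4 firings

depth 0: 1 marking
depth 1: 3 markings reached so far
depth 2: 4 markings reached so far
depth 3: 4 markings reached so far
(frontier empty at depth 3; search complete)
target is not among the 4 markings reachable within 4 steps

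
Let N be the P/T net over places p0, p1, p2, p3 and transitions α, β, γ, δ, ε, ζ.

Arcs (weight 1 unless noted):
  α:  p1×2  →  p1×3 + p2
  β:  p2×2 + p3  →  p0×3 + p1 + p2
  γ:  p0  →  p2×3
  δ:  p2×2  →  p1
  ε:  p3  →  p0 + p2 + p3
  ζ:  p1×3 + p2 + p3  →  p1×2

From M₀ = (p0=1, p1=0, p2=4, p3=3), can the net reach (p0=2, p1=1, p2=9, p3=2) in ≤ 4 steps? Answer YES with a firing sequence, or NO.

YES — reachable via ⟨β, γ, γ⟩ (3 firings)

step 1: fire β:  (p0=1, p1=0, p2=4, p3=3) → (p0=4, p1=1, p2=3, p3=2)
step 2: fire γ:  (p0=4, p1=1, p2=3, p3=2) → (p0=3, p1=1, p2=6, p3=2)
step 3: fire γ:  (p0=3, p1=1, p2=6, p3=2) → (p0=2, p1=1, p2=9, p3=2)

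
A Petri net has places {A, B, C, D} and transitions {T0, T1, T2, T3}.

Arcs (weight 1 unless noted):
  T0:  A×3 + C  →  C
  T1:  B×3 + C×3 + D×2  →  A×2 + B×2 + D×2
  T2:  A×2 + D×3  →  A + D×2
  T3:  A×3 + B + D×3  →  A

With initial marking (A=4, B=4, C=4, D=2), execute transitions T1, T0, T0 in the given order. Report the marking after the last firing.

step 1: fire T1:  (A=4, B=4, C=4, D=2) → (A=6, B=3, C=1, D=2)
step 2: fire T0:  (A=6, B=3, C=1, D=2) → (A=3, B=3, C=1, D=2)
step 3: fire T0:  (A=3, B=3, C=1, D=2) → (A=0, B=3, C=1, D=2)

(A=0, B=3, C=1, D=2)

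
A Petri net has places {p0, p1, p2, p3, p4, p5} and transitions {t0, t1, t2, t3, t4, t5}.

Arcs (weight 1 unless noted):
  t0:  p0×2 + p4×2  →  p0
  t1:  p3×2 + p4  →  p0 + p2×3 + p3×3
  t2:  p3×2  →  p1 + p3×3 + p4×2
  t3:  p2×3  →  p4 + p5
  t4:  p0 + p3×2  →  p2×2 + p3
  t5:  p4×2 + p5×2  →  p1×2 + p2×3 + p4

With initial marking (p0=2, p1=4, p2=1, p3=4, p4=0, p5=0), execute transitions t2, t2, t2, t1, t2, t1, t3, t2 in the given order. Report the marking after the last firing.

step 1: fire t2:  (p0=2, p1=4, p2=1, p3=4, p4=0, p5=0) → (p0=2, p1=5, p2=1, p3=5, p4=2, p5=0)
step 2: fire t2:  (p0=2, p1=5, p2=1, p3=5, p4=2, p5=0) → (p0=2, p1=6, p2=1, p3=6, p4=4, p5=0)
step 3: fire t2:  (p0=2, p1=6, p2=1, p3=6, p4=4, p5=0) → (p0=2, p1=7, p2=1, p3=7, p4=6, p5=0)
step 4: fire t1:  (p0=2, p1=7, p2=1, p3=7, p4=6, p5=0) → (p0=3, p1=7, p2=4, p3=8, p4=5, p5=0)
step 5: fire t2:  (p0=3, p1=7, p2=4, p3=8, p4=5, p5=0) → (p0=3, p1=8, p2=4, p3=9, p4=7, p5=0)
step 6: fire t1:  (p0=3, p1=8, p2=4, p3=9, p4=7, p5=0) → (p0=4, p1=8, p2=7, p3=10, p4=6, p5=0)
step 7: fire t3:  (p0=4, p1=8, p2=7, p3=10, p4=6, p5=0) → (p0=4, p1=8, p2=4, p3=10, p4=7, p5=1)
step 8: fire t2:  (p0=4, p1=8, p2=4, p3=10, p4=7, p5=1) → (p0=4, p1=9, p2=4, p3=11, p4=9, p5=1)

(p0=4, p1=9, p2=4, p3=11, p4=9, p5=1)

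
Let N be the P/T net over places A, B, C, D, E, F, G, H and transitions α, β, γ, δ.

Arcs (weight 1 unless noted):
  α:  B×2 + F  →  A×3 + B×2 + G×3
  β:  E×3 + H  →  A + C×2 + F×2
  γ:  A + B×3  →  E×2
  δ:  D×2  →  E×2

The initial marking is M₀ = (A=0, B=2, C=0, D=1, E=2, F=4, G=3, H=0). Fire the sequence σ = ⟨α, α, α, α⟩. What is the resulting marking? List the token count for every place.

(A=12, B=2, C=0, D=1, E=2, F=0, G=15, H=0)

step 1: fire α:  (A=0, B=2, C=0, D=1, E=2, F=4, G=3, H=0) → (A=3, B=2, C=0, D=1, E=2, F=3, G=6, H=0)
step 2: fire α:  (A=3, B=2, C=0, D=1, E=2, F=3, G=6, H=0) → (A=6, B=2, C=0, D=1, E=2, F=2, G=9, H=0)
step 3: fire α:  (A=6, B=2, C=0, D=1, E=2, F=2, G=9, H=0) → (A=9, B=2, C=0, D=1, E=2, F=1, G=12, H=0)
step 4: fire α:  (A=9, B=2, C=0, D=1, E=2, F=1, G=12, H=0) → (A=12, B=2, C=0, D=1, E=2, F=0, G=15, H=0)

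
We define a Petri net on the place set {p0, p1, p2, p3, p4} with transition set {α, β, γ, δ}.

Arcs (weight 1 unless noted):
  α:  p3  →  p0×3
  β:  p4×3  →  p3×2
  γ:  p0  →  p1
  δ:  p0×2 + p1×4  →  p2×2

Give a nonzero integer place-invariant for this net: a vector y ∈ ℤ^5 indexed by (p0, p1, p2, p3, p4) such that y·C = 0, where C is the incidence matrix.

y = (p0:1, p1:1, p2:3, p3:3, p4:2)

Incidence matrix C (rows=places, cols=transitions):
        α    β    γ    δ
   p0   3    0   -1   -2
   p1   0    0    1   -4
   p2   0    0    0    2
   p3  -1    2    0    0
   p4   0   -3    0    0

Candidate y = [1, 1, 3, 3, 2]; check y·C column-wise:
  col α: 1·3 + 1·0 + 3·0 + 3·-1 + 2·0 = 0
  col β: 1·0 + 1·0 + 3·0 + 3·2 + 2·-3 = 0
  col γ: 1·-1 + 1·1 + 3·0 + 3·0 + 2·0 = 0
  col δ: 1·-2 + 1·-4 + 3·2 + 3·0 + 2·0 = 0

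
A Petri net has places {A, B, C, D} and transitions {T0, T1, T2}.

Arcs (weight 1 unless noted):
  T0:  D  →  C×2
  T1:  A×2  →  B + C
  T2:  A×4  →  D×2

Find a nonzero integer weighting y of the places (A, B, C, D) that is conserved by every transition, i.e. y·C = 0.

Incidence matrix C (rows=places, cols=transitions):
       T0   T1   T2
    A   0   -2   -4
    B   0    1    0
    C   2    1    0
    D  -1    0    2

Candidate y = [1, 1, 1, 2]; check y·C column-wise:
  col T0: 1·0 + 1·0 + 1·2 + 2·-1 = 0
  col T1: 1·-2 + 1·1 + 1·1 + 2·0 = 0
  col T2: 1·-4 + 1·0 + 1·0 + 2·2 = 0

y = (A:1, B:1, C:1, D:2)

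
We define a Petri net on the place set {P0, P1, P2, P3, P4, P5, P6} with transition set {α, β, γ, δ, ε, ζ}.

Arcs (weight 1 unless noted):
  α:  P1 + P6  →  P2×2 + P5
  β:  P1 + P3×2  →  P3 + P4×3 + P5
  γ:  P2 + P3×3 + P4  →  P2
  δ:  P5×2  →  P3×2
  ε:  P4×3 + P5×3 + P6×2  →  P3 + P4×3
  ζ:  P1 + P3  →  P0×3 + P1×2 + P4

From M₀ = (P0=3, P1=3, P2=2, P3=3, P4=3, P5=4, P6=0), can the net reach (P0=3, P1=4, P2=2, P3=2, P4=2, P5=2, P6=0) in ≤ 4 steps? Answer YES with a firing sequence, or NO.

depth 0: 1 marking
depth 1: 5 markings reached so far
depth 2: 12 markings reached so far
depth 3: 23 markings reached so far
depth 4: 36 markings reached so far
target is not among the 36 markings reachable within 4 steps

NO — not reachable within 4 firings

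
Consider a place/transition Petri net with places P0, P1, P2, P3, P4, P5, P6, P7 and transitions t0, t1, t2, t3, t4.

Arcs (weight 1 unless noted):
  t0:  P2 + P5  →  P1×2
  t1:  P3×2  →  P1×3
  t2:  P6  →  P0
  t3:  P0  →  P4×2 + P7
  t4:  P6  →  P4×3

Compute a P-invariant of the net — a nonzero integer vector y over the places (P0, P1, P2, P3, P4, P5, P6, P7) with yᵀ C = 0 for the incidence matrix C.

y = (P0:0, P1:2, P2:4, P3:3, P4:0, P5:0, P6:0, P7:0)

Incidence matrix C (rows=places, cols=transitions):
       t0   t1   t2   t3   t4
   P0   0    0    1   -1    0
   P1   2    3    0    0    0
   P2  -1    0    0    0    0
   P3   0   -2    0    0    0
   P4   0    0    0    2    3
   P5  -1    0    0    0    0
   P6   0    0   -1    0   -1
   P7   0    0    0    1    0

Candidate y = [0, 2, 4, 3, 0, 0, 0, 0]; check y·C column-wise:
  col t0: 2·2 + 4·-1 + 3·0 + 0·-1 = 0
  col t1: 2·3 + 4·0 + 3·-2 = 0
  col t2: 0·1 + 2·0 + 4·0 + 3·0 + 0·-1 = 0
  col t3: 0·-1 + 2·0 + 4·0 + 3·0 + 0·2 + 0·1 = 0
  col t4: 2·0 + 4·0 + 3·0 + 0·3 + 0·-1 = 0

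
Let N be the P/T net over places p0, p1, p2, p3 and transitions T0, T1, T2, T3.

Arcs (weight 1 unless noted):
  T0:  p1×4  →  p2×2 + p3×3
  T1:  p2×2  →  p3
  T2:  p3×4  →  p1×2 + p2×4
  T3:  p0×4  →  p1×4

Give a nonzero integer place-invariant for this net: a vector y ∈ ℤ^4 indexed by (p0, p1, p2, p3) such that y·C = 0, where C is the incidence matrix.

y = (p0:2, p1:2, p2:1, p3:2)

Incidence matrix C (rows=places, cols=transitions):
       T0   T1   T2   T3
   p0   0    0    0   -4
   p1  -4    0    2    4
   p2   2   -2    4    0
   p3   3    1   -4    0

Candidate y = [2, 2, 1, 2]; check y·C column-wise:
  col T0: 2·0 + 2·-4 + 1·2 + 2·3 = 0
  col T1: 2·0 + 2·0 + 1·-2 + 2·1 = 0
  col T2: 2·0 + 2·2 + 1·4 + 2·-4 = 0
  col T3: 2·-4 + 2·4 + 1·0 + 2·0 = 0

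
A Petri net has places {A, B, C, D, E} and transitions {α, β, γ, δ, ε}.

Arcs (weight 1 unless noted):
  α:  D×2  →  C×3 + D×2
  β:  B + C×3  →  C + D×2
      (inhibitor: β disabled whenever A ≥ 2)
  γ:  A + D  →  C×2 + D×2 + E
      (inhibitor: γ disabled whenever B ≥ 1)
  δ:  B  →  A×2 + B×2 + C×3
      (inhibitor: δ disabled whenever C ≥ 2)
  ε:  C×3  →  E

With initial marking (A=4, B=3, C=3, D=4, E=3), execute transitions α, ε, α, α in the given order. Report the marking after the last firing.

(A=4, B=3, C=9, D=4, E=4)

step 1: fire α:  (A=4, B=3, C=3, D=4, E=3) → (A=4, B=3, C=6, D=4, E=3)
step 2: fire ε:  (A=4, B=3, C=6, D=4, E=3) → (A=4, B=3, C=3, D=4, E=4)
step 3: fire α:  (A=4, B=3, C=3, D=4, E=4) → (A=4, B=3, C=6, D=4, E=4)
step 4: fire α:  (A=4, B=3, C=6, D=4, E=4) → (A=4, B=3, C=9, D=4, E=4)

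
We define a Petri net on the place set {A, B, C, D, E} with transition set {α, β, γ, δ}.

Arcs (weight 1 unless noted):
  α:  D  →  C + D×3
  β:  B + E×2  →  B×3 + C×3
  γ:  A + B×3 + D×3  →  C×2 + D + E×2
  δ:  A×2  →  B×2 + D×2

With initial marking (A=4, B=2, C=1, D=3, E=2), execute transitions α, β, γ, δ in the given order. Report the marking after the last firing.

step 1: fire α:  (A=4, B=2, C=1, D=3, E=2) → (A=4, B=2, C=2, D=5, E=2)
step 2: fire β:  (A=4, B=2, C=2, D=5, E=2) → (A=4, B=4, C=5, D=5, E=0)
step 3: fire γ:  (A=4, B=4, C=5, D=5, E=0) → (A=3, B=1, C=7, D=3, E=2)
step 4: fire δ:  (A=3, B=1, C=7, D=3, E=2) → (A=1, B=3, C=7, D=5, E=2)

(A=1, B=3, C=7, D=5, E=2)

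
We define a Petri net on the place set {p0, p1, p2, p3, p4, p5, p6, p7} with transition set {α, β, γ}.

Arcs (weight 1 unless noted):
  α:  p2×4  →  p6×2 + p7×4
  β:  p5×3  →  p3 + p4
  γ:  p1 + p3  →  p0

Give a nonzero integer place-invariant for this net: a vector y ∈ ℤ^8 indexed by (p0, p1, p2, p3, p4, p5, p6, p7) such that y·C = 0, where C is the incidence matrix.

y = (p0:1, p1:1, p2:0, p3:0, p4:0, p5:0, p6:0, p7:0)

Incidence matrix C (rows=places, cols=transitions):
        α    β    γ
   p0   0    0    1
   p1   0    0   -1
   p2  -4    0    0
   p3   0    1   -1
   p4   0    1    0
   p5   0   -3    0
   p6   2    0    0
   p7   4    0    0

Candidate y = [1, 1, 0, 0, 0, 0, 0, 0]; check y·C column-wise:
  col α: 1·0 + 1·0 + 0·-4 + 0·2 + 0·4 = 0
  col β: 1·0 + 1·0 + 0·1 + 0·1 + 0·-3 = 0
  col γ: 1·1 + 1·-1 + 0·-1 = 0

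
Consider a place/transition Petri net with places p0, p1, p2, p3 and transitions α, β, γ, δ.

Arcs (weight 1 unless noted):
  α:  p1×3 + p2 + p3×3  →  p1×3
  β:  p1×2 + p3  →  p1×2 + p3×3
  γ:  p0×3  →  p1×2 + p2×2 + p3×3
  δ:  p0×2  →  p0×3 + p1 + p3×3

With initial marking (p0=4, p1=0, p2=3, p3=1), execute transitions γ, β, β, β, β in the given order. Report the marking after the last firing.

step 1: fire γ:  (p0=4, p1=0, p2=3, p3=1) → (p0=1, p1=2, p2=5, p3=4)
step 2: fire β:  (p0=1, p1=2, p2=5, p3=4) → (p0=1, p1=2, p2=5, p3=6)
step 3: fire β:  (p0=1, p1=2, p2=5, p3=6) → (p0=1, p1=2, p2=5, p3=8)
step 4: fire β:  (p0=1, p1=2, p2=5, p3=8) → (p0=1, p1=2, p2=5, p3=10)
step 5: fire β:  (p0=1, p1=2, p2=5, p3=10) → (p0=1, p1=2, p2=5, p3=12)

(p0=1, p1=2, p2=5, p3=12)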